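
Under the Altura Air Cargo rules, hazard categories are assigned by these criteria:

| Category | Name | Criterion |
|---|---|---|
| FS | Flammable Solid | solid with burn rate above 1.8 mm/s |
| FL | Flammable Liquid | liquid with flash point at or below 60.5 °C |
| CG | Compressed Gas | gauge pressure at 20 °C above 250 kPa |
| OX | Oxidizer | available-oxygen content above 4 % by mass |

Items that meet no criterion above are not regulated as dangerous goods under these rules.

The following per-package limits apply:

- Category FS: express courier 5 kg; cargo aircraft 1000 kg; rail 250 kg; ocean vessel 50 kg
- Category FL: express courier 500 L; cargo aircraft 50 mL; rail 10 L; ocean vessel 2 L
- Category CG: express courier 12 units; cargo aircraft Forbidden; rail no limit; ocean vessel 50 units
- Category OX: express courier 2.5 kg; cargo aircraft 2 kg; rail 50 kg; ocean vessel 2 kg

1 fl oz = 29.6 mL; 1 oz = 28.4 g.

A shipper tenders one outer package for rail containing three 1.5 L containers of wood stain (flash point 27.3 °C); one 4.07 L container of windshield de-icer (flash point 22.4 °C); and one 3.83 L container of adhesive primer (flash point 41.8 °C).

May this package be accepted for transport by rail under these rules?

Flash point 27.3 °C meets the Category FL criterion (Flammable Liquid), so the wood stain is Category FL.
The windshield de-icer has flash point 22.4 °C, which is ≤ 60.5 °C, so it is Category FL (Flammable Liquid).
The adhesive primer has flash point 41.8 °C, which is ≤ 60.5 °C, so it is Category FL (Flammable Liquid).
Category FL net quantity: (three 1.5 L containers = 4.5 L) + 4.07 L + 3.83 L = 12.4 L.
That exceeds the Category FL rail limit of 10 L.

No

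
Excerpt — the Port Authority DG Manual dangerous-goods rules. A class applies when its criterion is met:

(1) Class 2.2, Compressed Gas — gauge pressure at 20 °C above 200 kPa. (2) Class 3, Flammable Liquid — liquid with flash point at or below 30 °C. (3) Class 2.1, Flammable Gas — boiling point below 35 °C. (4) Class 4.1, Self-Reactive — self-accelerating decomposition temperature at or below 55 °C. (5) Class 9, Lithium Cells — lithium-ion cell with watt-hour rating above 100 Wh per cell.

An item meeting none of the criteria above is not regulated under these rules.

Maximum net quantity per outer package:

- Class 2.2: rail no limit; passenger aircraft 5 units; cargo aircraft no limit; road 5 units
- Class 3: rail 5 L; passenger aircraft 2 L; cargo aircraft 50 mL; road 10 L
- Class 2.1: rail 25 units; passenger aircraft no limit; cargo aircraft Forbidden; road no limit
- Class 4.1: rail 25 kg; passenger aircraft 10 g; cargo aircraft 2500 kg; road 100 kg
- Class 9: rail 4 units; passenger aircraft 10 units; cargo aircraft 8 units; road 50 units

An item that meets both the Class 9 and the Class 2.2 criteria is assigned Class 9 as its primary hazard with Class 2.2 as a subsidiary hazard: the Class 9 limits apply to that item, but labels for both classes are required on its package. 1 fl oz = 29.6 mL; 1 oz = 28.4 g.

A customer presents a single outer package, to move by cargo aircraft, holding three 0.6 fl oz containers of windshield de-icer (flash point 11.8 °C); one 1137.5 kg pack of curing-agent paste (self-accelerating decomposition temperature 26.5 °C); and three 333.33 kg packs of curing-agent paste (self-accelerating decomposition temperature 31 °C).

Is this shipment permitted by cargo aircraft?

No

Flash point 11.8 °C meets the Class 3 criterion (Flammable Liquid), so the windshield de-icer is Class 3.
Self-accelerating decomposition temperature 26.5 °C meets the Class 4.1 criterion (Self-Reactive), so the curing-agent paste is Class 4.1.
Self-accelerating decomposition temperature 31 °C meets the Class 4.1 criterion (Self-Reactive), so the curing-agent paste is Class 4.1.
Class 3 quantity: three 0.6 fl oz containers = 53.28 mL.
53.28 mL exceeds the cargo aircraft limit of 50 mL for Class 3.
Total Class 4.1: 1137.5 kg + (three 333.33 kg packs = 999.99 kg) = 2137.49 kg.
That is within the Class 4.1 cargo aircraft limit of 2500 kg.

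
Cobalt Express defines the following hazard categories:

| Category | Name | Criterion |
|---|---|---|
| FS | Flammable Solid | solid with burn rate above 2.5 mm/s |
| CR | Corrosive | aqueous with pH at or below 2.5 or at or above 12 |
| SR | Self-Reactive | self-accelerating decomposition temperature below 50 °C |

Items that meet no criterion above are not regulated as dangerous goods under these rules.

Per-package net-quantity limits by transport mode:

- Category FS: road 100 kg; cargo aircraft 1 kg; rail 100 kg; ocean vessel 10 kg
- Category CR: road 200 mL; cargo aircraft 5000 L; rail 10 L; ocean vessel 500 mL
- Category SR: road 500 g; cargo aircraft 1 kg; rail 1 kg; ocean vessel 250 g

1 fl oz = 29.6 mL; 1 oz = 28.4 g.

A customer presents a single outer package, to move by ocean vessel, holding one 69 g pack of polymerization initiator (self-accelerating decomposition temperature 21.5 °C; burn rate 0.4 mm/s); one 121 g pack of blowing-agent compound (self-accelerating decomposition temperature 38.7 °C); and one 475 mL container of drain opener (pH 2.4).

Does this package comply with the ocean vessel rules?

With self-accelerating decomposition temperature 21.5 °C (< 50 °C), the polymerization initiator falls in Category SR.
Self-accelerating decomposition temperature 38.7 °C meets the Category SR criterion (Self-Reactive), so the blowing-agent compound is Category SR.
Drain opener: pH 2.4 ≤ 2.5 → Category CR (Corrosive).
Total Category SR: 69 g + 121 g = 190 g.
That is within the Category SR ocean vessel limit of 250 g.
Category CR quantity: 475 mL.
475 mL ≤ 500 mL (ocean vessel limit, Category CR) — within limit.
Every hazard category is within its ocean vessel limit and no segregation rule is violated.

Yes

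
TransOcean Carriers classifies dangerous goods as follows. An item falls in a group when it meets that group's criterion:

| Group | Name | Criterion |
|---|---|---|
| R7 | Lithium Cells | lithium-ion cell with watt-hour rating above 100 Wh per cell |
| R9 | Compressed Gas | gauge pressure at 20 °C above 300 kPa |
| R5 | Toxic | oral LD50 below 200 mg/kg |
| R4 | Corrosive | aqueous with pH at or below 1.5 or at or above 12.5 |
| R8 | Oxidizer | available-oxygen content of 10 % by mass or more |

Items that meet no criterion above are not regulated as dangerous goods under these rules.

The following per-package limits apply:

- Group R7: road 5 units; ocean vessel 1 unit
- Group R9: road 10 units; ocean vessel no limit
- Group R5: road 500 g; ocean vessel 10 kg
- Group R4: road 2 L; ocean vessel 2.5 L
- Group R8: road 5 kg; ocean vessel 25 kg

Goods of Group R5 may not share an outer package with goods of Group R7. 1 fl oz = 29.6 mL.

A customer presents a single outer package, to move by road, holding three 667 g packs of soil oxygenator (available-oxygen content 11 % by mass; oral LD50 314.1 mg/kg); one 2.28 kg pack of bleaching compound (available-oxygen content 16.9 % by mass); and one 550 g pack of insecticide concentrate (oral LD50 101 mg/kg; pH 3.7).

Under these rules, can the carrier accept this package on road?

With available-oxygen content 11 % by mass (≥ 10 % by mass), the soil oxygenator falls in Group R8.
Bleaching compound: available-oxygen content 16.9 % by mass ≥ 10 % by mass → Group R8 (Oxidizer).
The insecticide concentrate has oral LD50 101 mg/kg, which is < 200 mg/kg, so it is Group R5 (Toxic).
Total Group R8: (three 667 g packs = 2.001 kg) + 2.28 kg = 4.281 kg.
4.281 kg is within the road limit of 5 kg for Group R8.
Group R5 quantity: 550 g.
550 g > 500 g (road limit, Group R5) — over the limit.
The segregation rule (Group R5 with Group R7) does not apply to Group R8 with Group R5.

No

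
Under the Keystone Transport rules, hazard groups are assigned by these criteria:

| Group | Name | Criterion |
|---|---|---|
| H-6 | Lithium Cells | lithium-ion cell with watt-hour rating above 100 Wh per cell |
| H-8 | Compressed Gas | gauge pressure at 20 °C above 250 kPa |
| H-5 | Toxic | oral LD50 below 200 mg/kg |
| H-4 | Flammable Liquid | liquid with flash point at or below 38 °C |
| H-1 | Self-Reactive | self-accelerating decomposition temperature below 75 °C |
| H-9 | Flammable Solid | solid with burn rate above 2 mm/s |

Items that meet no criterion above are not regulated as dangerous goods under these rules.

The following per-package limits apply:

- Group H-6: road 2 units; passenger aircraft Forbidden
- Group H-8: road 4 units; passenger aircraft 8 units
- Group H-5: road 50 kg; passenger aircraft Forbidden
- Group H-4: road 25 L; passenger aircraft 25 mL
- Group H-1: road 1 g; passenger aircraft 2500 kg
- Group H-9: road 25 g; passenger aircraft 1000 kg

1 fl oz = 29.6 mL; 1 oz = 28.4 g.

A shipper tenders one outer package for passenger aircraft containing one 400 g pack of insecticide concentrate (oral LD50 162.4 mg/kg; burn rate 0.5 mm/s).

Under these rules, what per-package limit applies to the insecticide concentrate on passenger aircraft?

Insecticide concentrate: oral LD50 162.4 mg/kg < 200 mg/kg → Group H-5 (Toxic).
The passenger aircraft limit for Group H-5 is Forbidden.

Forbidden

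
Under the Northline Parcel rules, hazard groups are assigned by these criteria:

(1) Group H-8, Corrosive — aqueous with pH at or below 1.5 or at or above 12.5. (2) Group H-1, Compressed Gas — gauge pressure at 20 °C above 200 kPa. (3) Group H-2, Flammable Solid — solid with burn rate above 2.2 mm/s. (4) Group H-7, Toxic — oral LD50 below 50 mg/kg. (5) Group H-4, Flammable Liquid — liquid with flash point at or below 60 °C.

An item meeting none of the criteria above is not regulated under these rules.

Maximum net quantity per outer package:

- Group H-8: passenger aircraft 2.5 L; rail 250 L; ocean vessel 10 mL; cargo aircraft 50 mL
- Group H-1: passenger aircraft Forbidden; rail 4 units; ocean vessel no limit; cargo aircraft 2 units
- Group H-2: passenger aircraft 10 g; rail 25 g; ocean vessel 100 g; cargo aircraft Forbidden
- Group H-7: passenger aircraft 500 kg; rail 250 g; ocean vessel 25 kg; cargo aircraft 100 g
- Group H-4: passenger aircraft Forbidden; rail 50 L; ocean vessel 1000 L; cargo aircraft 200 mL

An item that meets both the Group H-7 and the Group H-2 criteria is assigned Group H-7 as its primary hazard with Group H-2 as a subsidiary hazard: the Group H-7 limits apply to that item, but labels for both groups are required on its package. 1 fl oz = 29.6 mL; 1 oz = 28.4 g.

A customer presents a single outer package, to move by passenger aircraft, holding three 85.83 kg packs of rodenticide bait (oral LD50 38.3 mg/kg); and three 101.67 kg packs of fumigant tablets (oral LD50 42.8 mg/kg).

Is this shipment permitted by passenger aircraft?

Oral LD50 38.3 mg/kg meets the Group H-7 criterion (Toxic), so the rodenticide bait is Group H-7.
The fumigant tablets have oral LD50 42.8 mg/kg, which is < 50 mg/kg, so they are Group H-7 (Toxic).
Group H-7 net quantity: (three 85.83 kg packs = 257.49 kg) + (three 101.67 kg packs = 305.01 kg) = 562.5 kg.
562.5 kg > 500 kg (passenger aircraft limit, Group H-7) — over the limit.

No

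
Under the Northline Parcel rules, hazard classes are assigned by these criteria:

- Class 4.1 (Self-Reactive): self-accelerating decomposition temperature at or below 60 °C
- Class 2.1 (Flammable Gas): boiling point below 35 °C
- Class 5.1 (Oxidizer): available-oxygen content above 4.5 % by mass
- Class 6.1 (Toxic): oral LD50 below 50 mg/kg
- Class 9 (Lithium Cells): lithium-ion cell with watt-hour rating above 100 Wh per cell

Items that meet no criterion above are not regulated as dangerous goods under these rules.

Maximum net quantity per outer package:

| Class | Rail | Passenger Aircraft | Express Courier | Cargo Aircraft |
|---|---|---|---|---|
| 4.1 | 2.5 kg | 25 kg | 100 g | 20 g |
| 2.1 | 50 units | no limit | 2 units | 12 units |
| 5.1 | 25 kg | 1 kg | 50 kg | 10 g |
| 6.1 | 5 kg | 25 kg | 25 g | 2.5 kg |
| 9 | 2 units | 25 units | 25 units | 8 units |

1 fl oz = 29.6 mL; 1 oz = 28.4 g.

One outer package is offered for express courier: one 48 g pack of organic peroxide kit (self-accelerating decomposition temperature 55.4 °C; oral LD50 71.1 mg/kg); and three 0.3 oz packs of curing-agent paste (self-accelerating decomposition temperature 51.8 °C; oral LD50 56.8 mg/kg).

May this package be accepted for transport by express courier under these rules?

Yes

With self-accelerating decomposition temperature 55.4 °C (≤ 60 °C), the organic peroxide kit falls in Class 4.1.
Curing-agent paste: self-accelerating decomposition temperature 51.8 °C ≤ 60 °C → Class 4.1 (Self-Reactive).
Class 4.1 net quantity: 48 g + (three 0.3 oz packs = 25.56 g) = 73.56 g.
73.56 g is within the express courier limit of 100 g for Class 4.1.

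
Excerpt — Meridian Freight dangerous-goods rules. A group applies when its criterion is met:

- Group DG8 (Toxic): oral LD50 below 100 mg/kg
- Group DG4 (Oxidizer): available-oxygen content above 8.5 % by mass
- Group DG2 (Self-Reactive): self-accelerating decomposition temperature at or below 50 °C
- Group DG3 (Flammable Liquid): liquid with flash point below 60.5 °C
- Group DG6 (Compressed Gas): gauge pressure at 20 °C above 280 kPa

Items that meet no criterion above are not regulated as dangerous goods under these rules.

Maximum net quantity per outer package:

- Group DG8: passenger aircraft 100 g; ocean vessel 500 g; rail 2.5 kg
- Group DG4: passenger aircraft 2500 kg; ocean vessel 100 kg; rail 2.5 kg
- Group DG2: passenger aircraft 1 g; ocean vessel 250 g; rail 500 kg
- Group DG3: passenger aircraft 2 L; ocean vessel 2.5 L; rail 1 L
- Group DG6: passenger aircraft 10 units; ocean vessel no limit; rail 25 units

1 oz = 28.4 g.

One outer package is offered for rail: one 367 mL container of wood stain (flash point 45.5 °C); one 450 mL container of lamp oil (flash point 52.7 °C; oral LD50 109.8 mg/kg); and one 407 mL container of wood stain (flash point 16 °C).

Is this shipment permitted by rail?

No

Flash point 45.5 °C meets the Group DG3 criterion (Flammable Liquid), so the wood stain is Group DG3.
With flash point 52.7 °C (< 60.5 °C), the lamp oil falls in Group DG3.
With flash point 16 °C (< 60.5 °C), the wood stain falls in Group DG3.
Group DG3 net quantity: 367 mL + 450 mL + 407 mL = 1.224 L.
That exceeds the Group DG3 rail limit of 1 L.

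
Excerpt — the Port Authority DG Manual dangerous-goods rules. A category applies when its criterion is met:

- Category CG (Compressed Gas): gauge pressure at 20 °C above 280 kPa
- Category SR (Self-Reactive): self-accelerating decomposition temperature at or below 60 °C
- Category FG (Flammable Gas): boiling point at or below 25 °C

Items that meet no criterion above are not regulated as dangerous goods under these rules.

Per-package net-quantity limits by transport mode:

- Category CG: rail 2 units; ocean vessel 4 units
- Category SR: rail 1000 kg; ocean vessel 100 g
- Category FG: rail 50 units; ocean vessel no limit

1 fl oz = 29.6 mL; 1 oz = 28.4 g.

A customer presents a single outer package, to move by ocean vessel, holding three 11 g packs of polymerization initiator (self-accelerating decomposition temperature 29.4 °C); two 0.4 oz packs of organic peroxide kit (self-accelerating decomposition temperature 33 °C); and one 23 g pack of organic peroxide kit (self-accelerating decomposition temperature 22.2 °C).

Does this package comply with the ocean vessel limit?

Yes

With self-accelerating decomposition temperature 29.4 °C (≤ 60 °C), the polymerization initiator falls in Category SR.
With self-accelerating decomposition temperature 33 °C (≤ 60 °C), the organic peroxide kit falls in Category SR.
Organic peroxide kit: self-accelerating decomposition temperature 22.2 °C ≤ 60 °C → Category SR (Self-Reactive).
Category SR net quantity: (three 11 g packs = 33 g) + (two 0.4 oz packs = 22.72 g) + 23 g = 78.72 g.
78.72 g ≤ 100 g (ocean vessel limit, Category SR) — within limit.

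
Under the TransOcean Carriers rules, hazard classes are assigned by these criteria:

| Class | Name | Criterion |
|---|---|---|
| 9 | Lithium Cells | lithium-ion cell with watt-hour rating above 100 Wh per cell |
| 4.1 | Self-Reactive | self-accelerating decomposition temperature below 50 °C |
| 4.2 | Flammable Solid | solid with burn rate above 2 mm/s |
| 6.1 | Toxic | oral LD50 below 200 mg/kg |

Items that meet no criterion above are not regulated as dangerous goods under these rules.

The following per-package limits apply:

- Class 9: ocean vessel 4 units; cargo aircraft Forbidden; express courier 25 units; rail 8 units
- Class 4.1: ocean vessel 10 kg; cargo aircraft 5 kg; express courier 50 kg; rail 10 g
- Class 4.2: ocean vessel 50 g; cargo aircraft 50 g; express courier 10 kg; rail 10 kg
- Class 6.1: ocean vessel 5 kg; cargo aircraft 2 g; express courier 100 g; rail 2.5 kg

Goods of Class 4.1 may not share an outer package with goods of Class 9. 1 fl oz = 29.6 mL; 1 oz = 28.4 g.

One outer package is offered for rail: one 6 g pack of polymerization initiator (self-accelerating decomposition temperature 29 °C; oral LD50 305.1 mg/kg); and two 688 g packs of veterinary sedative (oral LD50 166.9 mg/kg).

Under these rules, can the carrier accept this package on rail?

Self-accelerating decomposition temperature 29 °C meets the Class 4.1 criterion (Self-Reactive), so the polymerization initiator is Class 4.1.
Oral LD50 166.9 mg/kg meets the Class 6.1 criterion (Toxic), so the veterinary sedative is Class 6.1.
Class 6.1 quantity: two 688 g packs = 1.376 kg.
1.376 kg is within the rail limit of 2.5 kg for Class 6.1.
Class 4.1 quantity: 6 g.
That is within the Class 4.1 rail limit of 10 g.
The segregation rule (Class 4.1 with Class 9) does not apply to Class 6.1 with Class 4.1.
Every hazard class is within its rail limit and no segregation rule is violated.

Yes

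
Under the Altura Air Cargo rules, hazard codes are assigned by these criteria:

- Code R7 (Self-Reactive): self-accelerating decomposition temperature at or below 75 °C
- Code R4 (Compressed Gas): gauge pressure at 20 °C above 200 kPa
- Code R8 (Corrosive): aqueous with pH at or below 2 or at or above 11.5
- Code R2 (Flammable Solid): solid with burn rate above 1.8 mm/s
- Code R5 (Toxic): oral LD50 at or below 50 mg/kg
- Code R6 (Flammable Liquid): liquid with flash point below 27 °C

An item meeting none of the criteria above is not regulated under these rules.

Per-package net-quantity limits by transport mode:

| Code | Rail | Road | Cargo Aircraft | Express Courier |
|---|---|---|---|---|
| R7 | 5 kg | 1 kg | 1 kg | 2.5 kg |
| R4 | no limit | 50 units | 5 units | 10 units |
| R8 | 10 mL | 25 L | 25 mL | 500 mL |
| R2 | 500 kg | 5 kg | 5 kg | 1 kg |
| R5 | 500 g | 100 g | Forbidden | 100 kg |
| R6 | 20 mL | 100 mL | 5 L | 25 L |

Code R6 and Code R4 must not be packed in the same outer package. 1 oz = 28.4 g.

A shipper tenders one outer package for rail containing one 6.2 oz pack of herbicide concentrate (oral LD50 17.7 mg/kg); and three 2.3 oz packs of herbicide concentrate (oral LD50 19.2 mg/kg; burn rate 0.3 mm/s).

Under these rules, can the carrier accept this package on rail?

Yes

Herbicide concentrate: oral LD50 17.7 mg/kg ≤ 50 mg/kg → Code R5 (Toxic).
The herbicide concentrate has oral LD50 19.2 mg/kg, which is ≤ 50 mg/kg, so it is Code R5 (Toxic).
Code R5 net quantity: (one 6.2 oz pack = 176.08 g) + (three 2.3 oz packs = 195.96 g) = 372.04 g.
That is within the Code R5 rail limit of 500 g.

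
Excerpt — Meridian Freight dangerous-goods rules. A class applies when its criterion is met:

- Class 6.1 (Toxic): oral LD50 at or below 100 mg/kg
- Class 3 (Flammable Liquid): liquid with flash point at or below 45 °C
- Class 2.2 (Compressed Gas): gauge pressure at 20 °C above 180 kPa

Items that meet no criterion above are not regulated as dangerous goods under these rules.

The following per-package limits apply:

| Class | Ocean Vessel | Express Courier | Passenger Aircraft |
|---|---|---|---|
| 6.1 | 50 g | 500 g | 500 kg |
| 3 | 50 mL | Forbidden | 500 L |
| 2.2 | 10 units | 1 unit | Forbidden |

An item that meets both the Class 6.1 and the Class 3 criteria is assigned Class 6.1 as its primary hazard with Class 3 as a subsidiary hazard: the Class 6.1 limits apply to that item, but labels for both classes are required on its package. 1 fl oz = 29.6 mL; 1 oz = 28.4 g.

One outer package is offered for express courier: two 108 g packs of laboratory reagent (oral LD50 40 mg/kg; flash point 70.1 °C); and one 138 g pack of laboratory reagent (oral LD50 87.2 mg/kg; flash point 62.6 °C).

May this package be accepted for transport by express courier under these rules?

Laboratory reagent: oral LD50 40 mg/kg ≤ 100 mg/kg → Class 6.1 (Toxic).
Laboratory reagent: oral LD50 87.2 mg/kg ≤ 100 mg/kg → Class 6.1 (Toxic).
Class 6.1 net quantity: (two 108 g packs = 216 g) + 138 g = 354 g.
354 g ≤ 500 g (express courier limit, Class 6.1) — within limit.

Yes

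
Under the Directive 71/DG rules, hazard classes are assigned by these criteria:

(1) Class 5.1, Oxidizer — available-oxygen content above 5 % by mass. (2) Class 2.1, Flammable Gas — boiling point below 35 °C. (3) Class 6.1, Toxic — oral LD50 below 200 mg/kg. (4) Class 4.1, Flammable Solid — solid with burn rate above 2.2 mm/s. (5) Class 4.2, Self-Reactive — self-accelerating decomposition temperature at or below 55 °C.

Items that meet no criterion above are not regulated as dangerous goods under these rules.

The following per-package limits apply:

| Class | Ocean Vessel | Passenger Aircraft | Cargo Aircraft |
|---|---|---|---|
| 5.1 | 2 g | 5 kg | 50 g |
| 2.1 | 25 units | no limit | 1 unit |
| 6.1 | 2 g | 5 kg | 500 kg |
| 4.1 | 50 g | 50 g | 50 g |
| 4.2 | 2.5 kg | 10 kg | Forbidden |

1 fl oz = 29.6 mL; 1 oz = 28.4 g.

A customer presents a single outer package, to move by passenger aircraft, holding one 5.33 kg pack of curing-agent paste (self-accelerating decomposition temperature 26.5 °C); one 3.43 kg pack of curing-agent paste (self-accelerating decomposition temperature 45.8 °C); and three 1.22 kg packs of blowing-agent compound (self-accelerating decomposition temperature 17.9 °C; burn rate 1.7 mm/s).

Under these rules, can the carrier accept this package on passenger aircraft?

No

The curing-agent paste has self-accelerating decomposition temperature 26.5 °C, which is ≤ 55 °C, so it is Class 4.2 (Self-Reactive).
Self-accelerating decomposition temperature 45.8 °C meets the Class 4.2 criterion (Self-Reactive), so the curing-agent paste is Class 4.2.
With self-accelerating decomposition temperature 17.9 °C (≤ 55 °C), the blowing-agent compound falls in Class 4.2.
Total Class 4.2: 5.33 kg + 3.43 kg + (three 1.22 kg packs = 3.66 kg) = 12.42 kg.
12.42 kg exceeds the passenger aircraft limit of 10 kg for Class 4.2.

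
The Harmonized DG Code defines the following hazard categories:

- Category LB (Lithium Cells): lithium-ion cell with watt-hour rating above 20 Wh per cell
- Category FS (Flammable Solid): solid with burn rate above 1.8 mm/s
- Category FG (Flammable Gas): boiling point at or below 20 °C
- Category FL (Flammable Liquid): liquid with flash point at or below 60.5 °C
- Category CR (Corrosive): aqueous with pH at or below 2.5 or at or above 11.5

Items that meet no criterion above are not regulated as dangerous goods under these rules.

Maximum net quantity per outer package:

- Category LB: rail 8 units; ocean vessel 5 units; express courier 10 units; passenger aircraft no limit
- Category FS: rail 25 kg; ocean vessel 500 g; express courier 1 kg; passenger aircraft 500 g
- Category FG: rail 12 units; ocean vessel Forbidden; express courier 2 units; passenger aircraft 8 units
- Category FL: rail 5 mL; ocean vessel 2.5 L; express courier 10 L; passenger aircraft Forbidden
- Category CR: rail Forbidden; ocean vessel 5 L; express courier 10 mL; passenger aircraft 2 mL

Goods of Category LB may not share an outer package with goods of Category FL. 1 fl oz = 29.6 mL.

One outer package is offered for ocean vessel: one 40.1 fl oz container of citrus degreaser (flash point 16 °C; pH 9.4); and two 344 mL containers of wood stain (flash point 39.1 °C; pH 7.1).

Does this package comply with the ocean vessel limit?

Citrus degreaser: flash point 16 °C ≤ 60.5 °C → Category FL (Flammable Liquid).
Flash point 39.1 °C meets the Category FL criterion (Flammable Liquid), so the wood stain is Category FL.
Category FL net quantity: (one 40.1 fl oz container = 1186.96 mL) + (two 344 mL containers = 688 mL) = 1874.96 mL.
That is within the Category FL ocean vessel limit of 2.5 L.

Yes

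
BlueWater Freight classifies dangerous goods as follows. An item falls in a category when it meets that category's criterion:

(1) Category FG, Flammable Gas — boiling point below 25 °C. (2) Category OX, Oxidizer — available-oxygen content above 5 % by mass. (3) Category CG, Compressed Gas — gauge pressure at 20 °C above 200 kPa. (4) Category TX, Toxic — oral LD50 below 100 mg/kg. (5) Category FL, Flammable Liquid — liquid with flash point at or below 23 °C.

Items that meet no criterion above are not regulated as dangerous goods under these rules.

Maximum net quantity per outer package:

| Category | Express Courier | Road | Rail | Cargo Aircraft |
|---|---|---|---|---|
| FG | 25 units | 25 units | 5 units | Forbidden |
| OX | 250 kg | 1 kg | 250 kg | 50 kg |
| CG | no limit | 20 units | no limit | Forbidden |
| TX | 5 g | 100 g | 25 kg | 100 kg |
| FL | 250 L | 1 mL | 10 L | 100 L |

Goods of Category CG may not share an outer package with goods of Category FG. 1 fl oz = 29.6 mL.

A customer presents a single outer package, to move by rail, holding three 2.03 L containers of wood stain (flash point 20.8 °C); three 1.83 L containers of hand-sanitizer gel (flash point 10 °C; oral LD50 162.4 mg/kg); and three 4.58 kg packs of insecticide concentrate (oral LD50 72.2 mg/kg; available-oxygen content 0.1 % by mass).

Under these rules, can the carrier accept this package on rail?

No

Flash point 20.8 °C meets the Category FL criterion (Flammable Liquid), so the wood stain is Category FL.
Flash point 10 °C meets the Category FL criterion (Flammable Liquid), so the hand-sanitizer gel is Category FL.
The insecticide concentrate has oral LD50 72.2 mg/kg, which is < 100 mg/kg, so it is Category TX (Toxic).
Total Category FL: (three 2.03 L containers = 6.09 L) + (three 1.83 L containers = 5.49 L) = 11.58 L.
11.58 L > 10 L (rail limit, Category FL) — over the limit.
Category TX quantity: three 4.58 kg packs = 13.74 kg.
13.74 kg is within the rail limit of 25 kg for Category TX.
The segregation rule (Category CG with Category FG) does not apply to Category FL with Category TX.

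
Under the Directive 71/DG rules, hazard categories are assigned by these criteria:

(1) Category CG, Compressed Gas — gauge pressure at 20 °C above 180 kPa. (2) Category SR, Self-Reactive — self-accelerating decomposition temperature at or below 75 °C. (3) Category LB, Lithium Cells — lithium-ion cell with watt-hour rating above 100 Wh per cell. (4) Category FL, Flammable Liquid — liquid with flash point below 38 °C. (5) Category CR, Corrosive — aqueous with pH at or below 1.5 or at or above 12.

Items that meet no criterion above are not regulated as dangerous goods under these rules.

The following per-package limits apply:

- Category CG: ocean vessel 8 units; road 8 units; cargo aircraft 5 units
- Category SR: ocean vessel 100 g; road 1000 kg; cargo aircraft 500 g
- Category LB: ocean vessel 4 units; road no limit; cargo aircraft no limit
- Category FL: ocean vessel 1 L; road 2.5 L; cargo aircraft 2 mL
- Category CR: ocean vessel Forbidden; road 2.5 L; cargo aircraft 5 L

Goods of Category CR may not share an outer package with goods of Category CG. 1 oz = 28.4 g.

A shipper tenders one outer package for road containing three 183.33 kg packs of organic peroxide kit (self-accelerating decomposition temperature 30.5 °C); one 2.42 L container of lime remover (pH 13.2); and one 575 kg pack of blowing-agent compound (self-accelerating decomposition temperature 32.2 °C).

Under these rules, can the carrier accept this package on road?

No

Organic peroxide kit: self-accelerating decomposition temperature 30.5 °C ≤ 75 °C → Category SR (Self-Reactive).
With pH 13.2 (≥ 12), the lime remover falls in Category CR.
The blowing-agent compound has self-accelerating decomposition temperature 32.2 °C, which is ≤ 75 °C, so it is Category SR (Self-Reactive).
Category CR quantity: 2.42 L.
2.42 L ≤ 2.5 L (road limit, Category CR) — within limit.
Total Category SR: (three 183.33 kg packs = 549.99 kg) + 575 kg = 1124.99 kg.
1124.99 kg > 1000 kg (road limit, Category SR) — over the limit.
The segregation rule (Category CR with Category CG) does not apply to Category CR with Category SR.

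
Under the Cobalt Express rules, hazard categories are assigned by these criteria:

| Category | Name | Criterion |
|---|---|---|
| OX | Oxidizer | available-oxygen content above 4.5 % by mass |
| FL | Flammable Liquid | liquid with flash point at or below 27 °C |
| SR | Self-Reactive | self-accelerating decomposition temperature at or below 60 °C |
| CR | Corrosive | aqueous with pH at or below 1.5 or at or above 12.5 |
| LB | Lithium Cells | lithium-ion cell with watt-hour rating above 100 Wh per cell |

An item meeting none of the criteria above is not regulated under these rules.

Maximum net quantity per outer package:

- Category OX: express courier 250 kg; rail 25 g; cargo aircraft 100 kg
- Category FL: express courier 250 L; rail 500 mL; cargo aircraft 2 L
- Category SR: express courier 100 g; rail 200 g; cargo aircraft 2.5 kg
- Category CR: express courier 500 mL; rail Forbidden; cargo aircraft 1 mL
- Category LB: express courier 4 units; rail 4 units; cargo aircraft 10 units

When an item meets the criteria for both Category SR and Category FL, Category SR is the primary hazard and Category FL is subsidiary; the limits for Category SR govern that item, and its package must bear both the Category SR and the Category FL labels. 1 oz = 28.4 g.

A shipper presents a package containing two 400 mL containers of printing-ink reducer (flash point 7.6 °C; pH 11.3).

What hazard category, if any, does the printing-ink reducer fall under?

Category FL

With flash point 7.6 °C (≤ 27 °C), the printing-ink reducer falls in Category FL.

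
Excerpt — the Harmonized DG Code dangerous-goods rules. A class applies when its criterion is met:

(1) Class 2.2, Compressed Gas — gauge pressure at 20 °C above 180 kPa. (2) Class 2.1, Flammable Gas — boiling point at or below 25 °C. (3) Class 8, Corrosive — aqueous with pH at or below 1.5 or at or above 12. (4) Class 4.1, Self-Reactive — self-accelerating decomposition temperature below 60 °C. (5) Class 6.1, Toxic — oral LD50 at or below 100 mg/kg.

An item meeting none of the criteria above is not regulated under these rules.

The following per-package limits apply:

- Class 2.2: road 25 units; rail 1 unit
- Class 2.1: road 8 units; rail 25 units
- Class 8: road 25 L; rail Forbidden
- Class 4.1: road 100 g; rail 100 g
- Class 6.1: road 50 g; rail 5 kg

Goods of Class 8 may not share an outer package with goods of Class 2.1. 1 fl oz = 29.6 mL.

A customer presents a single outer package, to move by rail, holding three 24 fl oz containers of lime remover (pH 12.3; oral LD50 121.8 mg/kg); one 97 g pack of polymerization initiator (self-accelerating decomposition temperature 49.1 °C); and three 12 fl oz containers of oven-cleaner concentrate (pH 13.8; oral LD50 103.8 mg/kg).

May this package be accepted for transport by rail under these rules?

The lime remover has pH 12.3, which is ≥ 12, so it is Class 8 (Corrosive).
The polymerization initiator has self-accelerating decomposition temperature 49.1 °C, which is < 60 °C, so it is Class 4.1 (Self-Reactive).
Oven-cleaner concentrate: pH 13.8 ≥ 12 → Class 8 (Corrosive).
Class 8 net quantity: (three 24 fl oz containers = 2131.2 mL) + (three 12 fl oz containers = 1065.6 mL) = 3196.8 mL.
Class 8 is Forbidden by rail.
Class 4.1 quantity: 97 g.
97 g ≤ 100 g (rail limit, Class 4.1) — within limit.
The segregation rule (Class 8 with Class 2.1) does not apply to Class 8 with Class 4.1.

No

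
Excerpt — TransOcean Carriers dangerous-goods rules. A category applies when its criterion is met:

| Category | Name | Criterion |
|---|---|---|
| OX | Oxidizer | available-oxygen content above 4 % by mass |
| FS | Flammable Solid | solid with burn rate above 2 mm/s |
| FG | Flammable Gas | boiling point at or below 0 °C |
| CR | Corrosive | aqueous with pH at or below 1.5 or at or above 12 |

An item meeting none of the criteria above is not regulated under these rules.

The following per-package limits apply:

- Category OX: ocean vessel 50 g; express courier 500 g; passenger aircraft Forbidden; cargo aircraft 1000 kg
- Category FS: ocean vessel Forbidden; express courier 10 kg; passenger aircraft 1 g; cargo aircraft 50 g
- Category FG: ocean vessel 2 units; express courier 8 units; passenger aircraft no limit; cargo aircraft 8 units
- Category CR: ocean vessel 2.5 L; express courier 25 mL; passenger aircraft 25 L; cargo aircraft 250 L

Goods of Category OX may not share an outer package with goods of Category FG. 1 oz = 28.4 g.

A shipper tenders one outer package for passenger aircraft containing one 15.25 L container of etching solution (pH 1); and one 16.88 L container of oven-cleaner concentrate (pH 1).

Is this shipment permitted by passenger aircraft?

No

Etching solution: pH 1 ≤ 1.5 → Category CR (Corrosive).
pH 1 meets the Category CR criterion (Corrosive), so the oven-cleaner concentrate is Category CR.
Category CR net quantity: 15.25 L + 16.88 L = 32.13 L.
32.13 L exceeds the passenger aircraft limit of 25 L for Category CR.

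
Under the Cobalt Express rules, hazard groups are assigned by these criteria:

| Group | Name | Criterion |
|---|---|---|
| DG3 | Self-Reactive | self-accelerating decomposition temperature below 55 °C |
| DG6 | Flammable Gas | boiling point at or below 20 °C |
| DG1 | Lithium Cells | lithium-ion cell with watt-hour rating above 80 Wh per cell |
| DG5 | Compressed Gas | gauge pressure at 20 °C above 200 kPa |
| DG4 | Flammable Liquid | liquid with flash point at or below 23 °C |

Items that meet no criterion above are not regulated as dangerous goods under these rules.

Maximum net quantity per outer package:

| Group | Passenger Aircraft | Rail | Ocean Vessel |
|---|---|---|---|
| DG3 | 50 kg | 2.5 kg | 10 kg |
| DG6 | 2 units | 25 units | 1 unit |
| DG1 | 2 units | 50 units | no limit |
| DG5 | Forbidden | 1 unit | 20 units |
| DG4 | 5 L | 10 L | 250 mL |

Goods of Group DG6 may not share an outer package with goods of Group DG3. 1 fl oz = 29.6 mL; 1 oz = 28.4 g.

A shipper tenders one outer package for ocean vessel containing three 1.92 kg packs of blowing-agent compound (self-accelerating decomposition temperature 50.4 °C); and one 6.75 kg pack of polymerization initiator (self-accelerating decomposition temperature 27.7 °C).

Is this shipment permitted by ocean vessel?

No

Self-accelerating decomposition temperature 50.4 °C meets the Group DG3 criterion (Self-Reactive), so the blowing-agent compound is Group DG3.
Polymerization initiator: self-accelerating decomposition temperature 27.7 °C < 55 °C → Group DG3 (Self-Reactive).
Total Group DG3: (three 1.92 kg packs = 5.76 kg) + 6.75 kg = 12.51 kg.
That exceeds the Group DG3 ocean vessel limit of 10 kg.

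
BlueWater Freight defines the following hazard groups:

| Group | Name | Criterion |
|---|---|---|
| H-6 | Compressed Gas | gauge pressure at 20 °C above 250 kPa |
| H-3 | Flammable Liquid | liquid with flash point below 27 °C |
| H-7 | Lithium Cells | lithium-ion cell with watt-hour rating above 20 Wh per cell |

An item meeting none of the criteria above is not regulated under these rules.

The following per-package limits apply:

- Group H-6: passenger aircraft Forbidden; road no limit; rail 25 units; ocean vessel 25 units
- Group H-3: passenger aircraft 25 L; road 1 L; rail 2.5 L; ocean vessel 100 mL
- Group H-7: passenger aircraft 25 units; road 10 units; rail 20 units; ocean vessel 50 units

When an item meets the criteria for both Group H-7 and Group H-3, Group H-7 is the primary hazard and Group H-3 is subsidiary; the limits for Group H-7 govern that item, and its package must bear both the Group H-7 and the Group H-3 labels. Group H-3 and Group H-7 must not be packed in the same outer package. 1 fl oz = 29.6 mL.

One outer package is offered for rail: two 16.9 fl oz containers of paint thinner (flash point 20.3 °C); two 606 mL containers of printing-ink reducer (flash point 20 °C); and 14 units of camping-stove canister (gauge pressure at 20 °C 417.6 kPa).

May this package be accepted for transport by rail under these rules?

With flash point 20.3 °C (< 27 °C), the paint thinner falls in Group H-3.
Flash point 20 °C meets the Group H-3 criterion (Flammable Liquid), so the printing-ink reducer is Group H-3.
The camping-stove canister has gauge pressure at 20 °C 417.6 kPa, which is > 250 kPa, so it is Group H-6 (Compressed Gas).
Total Group H-3: (two 16.9 fl oz containers = 1000.48 mL) + (two 606 mL containers = 1.212 L) = 2212.48 mL.
2212.48 mL is within the rail limit of 2.5 L for Group H-3.
Group H-6 quantity: 14 units.
14 units is within the rail limit of 25 units for Group H-6.
The segregation rule (Group H-3 with Group H-7) does not apply to Group H-3 with Group H-6.
Every hazard group is within its rail limit and no segregation rule is violated.

Yes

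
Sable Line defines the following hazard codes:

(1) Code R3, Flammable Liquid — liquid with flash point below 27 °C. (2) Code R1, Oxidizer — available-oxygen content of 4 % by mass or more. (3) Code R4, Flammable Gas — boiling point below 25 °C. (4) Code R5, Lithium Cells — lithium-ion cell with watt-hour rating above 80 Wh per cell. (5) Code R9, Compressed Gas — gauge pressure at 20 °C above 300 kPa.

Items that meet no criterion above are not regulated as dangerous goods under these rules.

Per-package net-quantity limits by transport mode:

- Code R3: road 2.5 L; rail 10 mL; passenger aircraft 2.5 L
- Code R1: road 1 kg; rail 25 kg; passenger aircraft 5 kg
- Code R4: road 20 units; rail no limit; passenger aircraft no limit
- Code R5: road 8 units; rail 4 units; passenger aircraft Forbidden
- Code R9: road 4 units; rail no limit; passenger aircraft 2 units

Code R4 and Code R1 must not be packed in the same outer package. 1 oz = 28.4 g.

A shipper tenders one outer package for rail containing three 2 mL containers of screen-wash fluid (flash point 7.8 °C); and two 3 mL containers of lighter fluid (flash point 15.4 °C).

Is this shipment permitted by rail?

No

Flash point 7.8 °C meets the Code R3 criterion (Flammable Liquid), so the screen-wash fluid is Code R3.
With flash point 15.4 °C (< 27 °C), the lighter fluid falls in Code R3.
Code R3 net quantity: (three 2 mL containers = 6 mL) + (two 3 mL containers = 6 mL) = 12 mL.
12 mL exceeds the rail limit of 10 mL for Code R3.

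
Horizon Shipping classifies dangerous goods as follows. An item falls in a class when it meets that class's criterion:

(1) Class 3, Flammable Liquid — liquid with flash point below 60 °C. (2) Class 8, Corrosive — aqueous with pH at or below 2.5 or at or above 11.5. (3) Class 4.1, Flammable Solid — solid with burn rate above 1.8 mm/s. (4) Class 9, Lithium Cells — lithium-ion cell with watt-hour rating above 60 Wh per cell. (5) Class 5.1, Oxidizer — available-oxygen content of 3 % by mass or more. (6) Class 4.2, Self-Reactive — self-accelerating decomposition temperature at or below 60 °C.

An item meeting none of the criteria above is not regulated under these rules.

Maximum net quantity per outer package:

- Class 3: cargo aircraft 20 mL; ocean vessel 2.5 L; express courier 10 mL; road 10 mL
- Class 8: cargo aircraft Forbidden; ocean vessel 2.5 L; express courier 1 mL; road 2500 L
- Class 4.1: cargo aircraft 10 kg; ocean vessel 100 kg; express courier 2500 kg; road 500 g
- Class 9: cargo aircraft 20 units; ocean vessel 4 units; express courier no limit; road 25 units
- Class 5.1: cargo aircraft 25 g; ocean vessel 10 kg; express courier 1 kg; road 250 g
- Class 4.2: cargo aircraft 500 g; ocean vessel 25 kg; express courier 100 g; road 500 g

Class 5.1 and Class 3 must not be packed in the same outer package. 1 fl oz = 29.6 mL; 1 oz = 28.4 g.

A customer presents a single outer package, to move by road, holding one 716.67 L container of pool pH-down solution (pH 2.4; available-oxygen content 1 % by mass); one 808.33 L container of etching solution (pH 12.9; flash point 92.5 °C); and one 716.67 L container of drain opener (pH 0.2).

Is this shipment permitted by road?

The pool pH-down solution has pH 2.4, which is ≤ 2.5, so it is Class 8 (Corrosive).
The etching solution has pH 12.9, which is ≥ 11.5, so it is Class 8 (Corrosive).
Drain opener: pH 0.2 ≤ 2.5 → Class 8 (Corrosive).
Class 8 net quantity: 716.67 L + 808.33 L + 716.67 L = 2241.67 L.
2241.67 L ≤ 2500 L (road limit, Class 8) — within limit.

Yes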